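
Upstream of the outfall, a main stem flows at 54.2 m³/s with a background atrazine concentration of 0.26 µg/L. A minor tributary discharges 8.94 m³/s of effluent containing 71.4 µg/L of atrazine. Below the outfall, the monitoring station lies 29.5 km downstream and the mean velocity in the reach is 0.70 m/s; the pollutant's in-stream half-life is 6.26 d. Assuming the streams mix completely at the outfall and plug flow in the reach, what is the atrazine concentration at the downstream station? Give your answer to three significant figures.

Flow-weighted average: C = (54.20·0.2600 + 8.940·71.40) / 63.14 = 652.4/63.14 = 10.33 µg/L.
Travel time t = 29.5·1000 / 0.70 = 42140 s = 11.71 h.
Half-life 6.26 d → k = ln 2 / 6.26 = 0.1107 d⁻¹.
After decay, C = 10.33 × e^(−kt) = 10.33 × 0.9474 = 9.789 µg/L.

9.79 µg/L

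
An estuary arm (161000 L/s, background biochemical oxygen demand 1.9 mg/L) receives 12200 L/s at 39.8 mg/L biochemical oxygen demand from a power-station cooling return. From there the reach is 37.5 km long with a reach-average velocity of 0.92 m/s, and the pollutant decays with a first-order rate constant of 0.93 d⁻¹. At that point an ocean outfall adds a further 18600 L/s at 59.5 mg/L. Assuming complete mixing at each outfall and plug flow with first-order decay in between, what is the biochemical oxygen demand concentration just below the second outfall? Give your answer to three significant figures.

8.43 mg/L

After mixing, C = (161000·1.900 + 12200·39.80) / 173200 = 791500/173200 = 4.570 mg/L; combined flow 173200 L/s.
Travel time t = 37.5·1000 / 0.92 = 40760 s = 11.32 h.
First-order decay: C = 4.570·exp(−k·t) = 4.570·0.6448 = 2.947 mg/L.
Second outfall: C = (173200·2.947 + 18600·59.50)/191800 = 8.431 mg/L.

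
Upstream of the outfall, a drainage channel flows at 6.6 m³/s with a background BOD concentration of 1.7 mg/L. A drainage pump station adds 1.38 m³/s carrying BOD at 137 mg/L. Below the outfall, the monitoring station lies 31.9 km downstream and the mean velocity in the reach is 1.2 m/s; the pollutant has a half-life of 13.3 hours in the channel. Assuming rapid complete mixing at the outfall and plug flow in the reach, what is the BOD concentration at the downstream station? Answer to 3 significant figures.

17.1 mg/L

Mixed concentration C = ΣQC/ΣQ = (6.600·1.700 + 1.380·137.0) / 7.980 = 200.3/7.980 = 25.10 mg/L.
Travel time t = 31.9·1000 / 1.2 = 26580 s = 7.384 h.
Half-life 13.3 h → k = ln 2 / 13.3 = 0.05212 h⁻¹ = 1.251 d⁻¹.
Decay over the reach: 25.10·exp(−kt) = 25.10·0.6806 = 17.08 mg/L.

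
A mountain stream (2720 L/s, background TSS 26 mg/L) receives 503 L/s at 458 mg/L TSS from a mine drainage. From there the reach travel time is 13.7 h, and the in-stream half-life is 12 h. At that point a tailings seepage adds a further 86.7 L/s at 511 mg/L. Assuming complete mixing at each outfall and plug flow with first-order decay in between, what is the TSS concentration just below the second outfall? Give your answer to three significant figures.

Conservation of mass: C = (2720·26.00 + 503.0·458.0) / 3223 = 301100/3223 = 93.42 mg/L; combined flow 3223 L/s.
Half-life 12 h → k = ln 2 / 12 = 0.05776 h⁻¹ = 1.386 d⁻¹.
Decay over the reach: 93.42·exp(−kt) = 93.42·0.4532 = 42.34 mg/L.
Second outfall: C = (3223·42.34 + 86.70·511.0)/3310 = 54.62 mg/L.

54.6 mg/L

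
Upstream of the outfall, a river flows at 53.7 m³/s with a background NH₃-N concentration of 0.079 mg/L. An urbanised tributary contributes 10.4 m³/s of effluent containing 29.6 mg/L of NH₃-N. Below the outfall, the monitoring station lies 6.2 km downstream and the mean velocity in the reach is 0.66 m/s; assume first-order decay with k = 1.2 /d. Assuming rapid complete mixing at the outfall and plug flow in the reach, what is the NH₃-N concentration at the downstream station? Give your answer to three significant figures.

4.27 mg/L

Flow-weighted average: C = (53.70·0.07900 + 10.40·29.60) / 64.10 = 312.1/64.10 = 4.869 mg/L.
Travel time t = 6.2·1000 / 0.66 = 9394 s = 2.609 h.
Applying C = C₀e^(−kt): 4.869 × 0.8777 = 4.273 mg/L.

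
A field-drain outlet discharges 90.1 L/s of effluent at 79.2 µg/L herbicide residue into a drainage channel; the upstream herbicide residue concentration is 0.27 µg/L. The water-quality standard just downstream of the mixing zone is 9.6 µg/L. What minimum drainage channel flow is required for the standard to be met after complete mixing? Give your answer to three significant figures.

672 L/s

Set C_mix = 9.6: (Q·0.2700 + 90.10·79.20) / (Q + 90.10) = 9.6
→ Q = 90.10·(79.20 − 9.6)/(9.6 − 0.2700) = 672.1 L/s.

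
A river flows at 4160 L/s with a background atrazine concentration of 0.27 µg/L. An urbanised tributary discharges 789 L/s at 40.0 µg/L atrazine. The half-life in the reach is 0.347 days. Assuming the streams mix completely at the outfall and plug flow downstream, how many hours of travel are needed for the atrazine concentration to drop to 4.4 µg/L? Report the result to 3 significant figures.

Mixed concentration C = ΣQC/ΣQ = (4160·0.2700 + 789.0·40.00) / 4949 = 32680/4949 = 6.604 µg/L.
Half-life 0.347 d → k = ln 2 / 0.347 = 1.998 d⁻¹.
6.604·exp(−k·t) = 4.4 → t = ln(6.604/4.4)/k = 17560 s = 4.879 h.

4.88 h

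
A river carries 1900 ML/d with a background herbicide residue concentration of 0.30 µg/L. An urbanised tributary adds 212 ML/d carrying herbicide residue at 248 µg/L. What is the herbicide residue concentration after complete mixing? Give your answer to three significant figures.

25.2 µg/L

After mixing, C = (1900·0.3000 + 212.0·248.0) / 2112 = 53150/2112 = 25.16 µg/L.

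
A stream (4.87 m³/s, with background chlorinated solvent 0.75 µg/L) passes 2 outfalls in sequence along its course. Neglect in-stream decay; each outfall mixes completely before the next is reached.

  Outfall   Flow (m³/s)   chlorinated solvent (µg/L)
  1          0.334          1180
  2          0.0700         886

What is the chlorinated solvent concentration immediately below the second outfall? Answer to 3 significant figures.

After outfall 1: Q = 4.870 + 0.3340 = 5.204 m³/s; C = (4.870·0.7500 + 0.3340·1180)/5.204 = 76.44 µg/L.
After outfall 2: Q = 5.204 + 0.07000 = 5.274 m³/s; C = (5.204·76.44 + 0.07000·886.0)/5.274 = 87.18 µg/L.

87.2 µg/L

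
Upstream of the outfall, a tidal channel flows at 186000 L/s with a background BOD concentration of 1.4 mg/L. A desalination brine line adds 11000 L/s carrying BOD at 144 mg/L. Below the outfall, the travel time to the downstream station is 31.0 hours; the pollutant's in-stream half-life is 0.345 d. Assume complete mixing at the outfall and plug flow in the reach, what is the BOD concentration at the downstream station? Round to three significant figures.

0.699 mg/L

Flow-weighted average: C = (186000·1.400 + 11000·144.0) / 197000 = 1844000/197000 = 9.362 mg/L.
Half-life 0.345 d → k = ln 2 / 0.345 = 2.009 d⁻¹.
Decay over the reach: 9.362·exp(−kt) = 9.362·0.07464 = 0.6988 mg/L.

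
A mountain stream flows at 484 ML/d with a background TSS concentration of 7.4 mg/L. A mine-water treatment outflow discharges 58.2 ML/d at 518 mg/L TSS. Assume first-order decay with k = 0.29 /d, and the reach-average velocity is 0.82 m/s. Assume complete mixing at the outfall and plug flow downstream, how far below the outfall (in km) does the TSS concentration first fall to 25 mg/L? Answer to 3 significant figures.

After mixing, C = (484.0·7.400 + 58.20·518.0) / 542.2 = 33730/542.2 = 62.21 mg/L.
Set 62.21·exp(−k·t) = 25 → t = ln(62.21/25)/k = 271600 s = 75.44 h.
Distance = v·t = 0.82·271600 = 222700 m = 222.7 km.

223 km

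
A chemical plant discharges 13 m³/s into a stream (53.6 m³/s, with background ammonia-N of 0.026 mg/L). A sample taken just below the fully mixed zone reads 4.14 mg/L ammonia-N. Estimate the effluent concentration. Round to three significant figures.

Mass balance: 53.60·0.02600 + 13.00·Cₑ = 66.60·4.140
→ Cₑ = (66.60·4.140 − 53.60·0.02600) / 13.00 = 21.10 mg/L.

21.1 mg/L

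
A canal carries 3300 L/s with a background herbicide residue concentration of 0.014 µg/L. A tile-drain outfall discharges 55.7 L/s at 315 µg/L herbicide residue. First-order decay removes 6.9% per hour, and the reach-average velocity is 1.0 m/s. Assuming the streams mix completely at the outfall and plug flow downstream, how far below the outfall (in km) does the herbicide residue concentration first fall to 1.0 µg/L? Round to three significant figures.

83.4 km

Mixed concentration C = ΣQC/ΣQ = (3300·0.01400 + 55.70·315.0) / 3356 = 17590/3356 = 5.242 µg/L.
6.9%/h lost → k = −ln(1 − 0.069) = 0.07150 h⁻¹.
Set 5.242·exp(−k·t) = 1.0 → t = ln(5.242/1.0)/k = 83420 s = 23.17 h.
Distance = v·t = 1.0·83420 = 83420 m = 83.42 km.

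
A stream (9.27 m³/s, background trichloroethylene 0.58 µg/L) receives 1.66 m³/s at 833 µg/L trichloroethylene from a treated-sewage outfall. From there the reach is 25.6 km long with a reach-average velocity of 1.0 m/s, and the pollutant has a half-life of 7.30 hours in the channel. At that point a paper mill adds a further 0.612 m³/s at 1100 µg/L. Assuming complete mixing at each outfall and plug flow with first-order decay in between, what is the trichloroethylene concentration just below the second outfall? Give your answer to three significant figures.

Flow-weighted average: C = (9.270·0.5800 + 1.660·833.0) / 10.93 = 1388/10.93 = 127.0 µg/L; combined flow 10.93 m³/s.
Travel time t = 25.6·1000 / 1.0 = 25600 s = 7.111 h.
Half-life 7.30 h → k = ln 2 / 7.30 = 0.09495 h⁻¹ = 2.279 d⁻¹.
First-order decay: C = 127.0·exp(−k·t) = 127.0·0.5090 = 64.65 µg/L.
At the second outfall, C = (10.93·64.65 + 0.6120·1100) / (10.93 + 0.6120) = 119.5 µg/L.

120 µg/L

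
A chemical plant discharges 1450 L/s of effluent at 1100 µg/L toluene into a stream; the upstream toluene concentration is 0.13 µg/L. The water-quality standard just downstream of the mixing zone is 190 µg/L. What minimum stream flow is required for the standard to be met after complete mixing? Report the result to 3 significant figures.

Set C_mix = 190: (Q·0.1300 + 1450·1100) / (Q + 1450) = 190
→ Q = 1450·(1100 − 190)/(190 − 0.1300) = 6949 L/s.

6950 L/s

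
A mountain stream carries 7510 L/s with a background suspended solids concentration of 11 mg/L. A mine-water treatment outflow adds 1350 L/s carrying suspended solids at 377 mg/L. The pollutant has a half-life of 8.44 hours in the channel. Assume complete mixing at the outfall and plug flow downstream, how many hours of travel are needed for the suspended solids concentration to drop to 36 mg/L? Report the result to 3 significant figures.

Flow-weighted average: C = (7510·11.00 + 1350·377.0) / 8860 = 591600/8860 = 66.77 mg/L.
Half-life 8.44 h → k = ln 2 / 8.44 = 0.08213 h⁻¹ = 1.971 d⁻¹.
66.77·exp(−k·t) = 36 → t = ln(66.77/36)/k = 27080 s = 7.521 h.

7.52 h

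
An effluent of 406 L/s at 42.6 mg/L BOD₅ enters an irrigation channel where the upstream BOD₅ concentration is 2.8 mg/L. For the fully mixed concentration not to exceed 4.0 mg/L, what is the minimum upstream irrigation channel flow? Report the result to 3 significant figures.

13100 L/s

Set C_mix = 4.0: (Q·2.800 + 406.0·42.60) / (Q + 406.0) = 4.0
→ Q = 406.0·(42.60 − 4.0)/(4.0 − 2.800) = 13060 L/s.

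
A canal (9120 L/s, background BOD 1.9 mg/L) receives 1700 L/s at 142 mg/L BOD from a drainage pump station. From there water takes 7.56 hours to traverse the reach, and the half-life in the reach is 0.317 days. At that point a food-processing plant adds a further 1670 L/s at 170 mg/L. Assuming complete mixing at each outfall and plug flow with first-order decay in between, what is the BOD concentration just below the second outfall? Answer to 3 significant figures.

33.1 mg/L

Mass balance: C = (9120·1.900 + 1700·142.0) / 10820 = 258700/10820 = 23.91 mg/L; combined flow 10820 L/s.
Half-life 0.317 d → k = ln 2 / 0.317 = 2.187 d⁻¹.
Applying C = C₀e^(−kt): 23.91 × 0.5022 = 12.01 mg/L.
At the second outfall, C = (10820·12.01 + 1670·170.0) / (10820 + 1670) = 33.13 mg/L.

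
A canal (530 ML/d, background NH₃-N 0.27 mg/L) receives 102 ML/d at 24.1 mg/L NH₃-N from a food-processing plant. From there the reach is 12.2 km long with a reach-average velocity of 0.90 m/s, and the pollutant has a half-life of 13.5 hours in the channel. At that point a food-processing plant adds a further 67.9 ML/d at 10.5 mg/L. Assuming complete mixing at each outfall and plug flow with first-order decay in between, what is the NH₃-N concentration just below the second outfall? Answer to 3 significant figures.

4.08 mg/L

Mixed concentration C = ΣQC/ΣQ = (530.0·0.2700 + 102.0·24.10) / 632.0 = 2601/632.0 = 4.116 mg/L; combined flow 632.0 ML/d.
Travel time t = 12.2·1000 / 0.90 = 13560 s = 3.765 h.
Half-life 13.5 h → k = ln 2 / 13.5 = 0.05134 h⁻¹ = 1.232 d⁻¹.
First-order decay: C = 4.116·exp(−k·t) = 4.116·0.8242 = 3.392 mg/L.
Second outfall: C = (632.0·3.392 + 67.90·10.50)/699.9 = 4.082 mg/L.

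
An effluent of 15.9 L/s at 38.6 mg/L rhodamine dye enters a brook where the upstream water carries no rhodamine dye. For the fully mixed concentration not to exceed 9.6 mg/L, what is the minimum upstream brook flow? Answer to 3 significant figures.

48.0 L/s

Set C_mix = 9.6: (Q·0 + 15.90·38.60) / (Q + 15.90) = 9.6
→ Q = 15.90·(38.60 − 9.6)/(9.6 − 0) = 48.03 L/s.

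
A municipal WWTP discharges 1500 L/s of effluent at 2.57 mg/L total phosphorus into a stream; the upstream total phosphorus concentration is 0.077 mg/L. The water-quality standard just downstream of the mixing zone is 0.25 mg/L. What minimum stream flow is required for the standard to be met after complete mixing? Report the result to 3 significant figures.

20100 L/s

Set C_mix = 0.25: (Q·0.07700 + 1500·2.570) / (Q + 1500) = 0.25
→ Q = 1500·(2.570 − 0.25)/(0.25 − 0.07700) = 20120 L/s.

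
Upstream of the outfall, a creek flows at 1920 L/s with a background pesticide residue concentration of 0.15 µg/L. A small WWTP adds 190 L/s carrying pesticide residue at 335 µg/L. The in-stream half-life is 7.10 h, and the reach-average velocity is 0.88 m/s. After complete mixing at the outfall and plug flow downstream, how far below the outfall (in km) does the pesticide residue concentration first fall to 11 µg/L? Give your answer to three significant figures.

Mass balance: C = (1920·0.1500 + 190.0·335.0) / 2110 = 63940/2110 = 30.30 µg/L.
Half-life 7.10 h → k = ln 2 / 7.10 = 0.09763 h⁻¹ = 2.343 d⁻¹.
Set 30.30·exp(−k·t) = 11 → t = ln(30.30/11)/k = 37370 s = 10.38 h.
Distance = v·t = 0.88·37370 = 32880 m = 32.88 km.

32.9 km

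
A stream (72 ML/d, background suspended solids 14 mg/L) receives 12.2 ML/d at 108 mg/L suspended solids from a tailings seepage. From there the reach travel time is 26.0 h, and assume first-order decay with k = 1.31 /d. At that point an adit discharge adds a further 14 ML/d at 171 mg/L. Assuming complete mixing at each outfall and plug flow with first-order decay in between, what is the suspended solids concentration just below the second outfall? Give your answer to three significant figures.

30.1 mg/L

Mixed concentration C = ΣQC/ΣQ = (72.00·14.00 + 12.20·108.0) / 84.20 = 2326/84.20 = 27.62 mg/L; combined flow 84.20 ML/d.
Decay over the reach: 27.62·exp(−kt) = 27.62·0.2419 = 6.682 mg/L.
Second outfall: C = (84.20·6.682 + 14.00·171.0)/98.20 = 30.11 mg/L.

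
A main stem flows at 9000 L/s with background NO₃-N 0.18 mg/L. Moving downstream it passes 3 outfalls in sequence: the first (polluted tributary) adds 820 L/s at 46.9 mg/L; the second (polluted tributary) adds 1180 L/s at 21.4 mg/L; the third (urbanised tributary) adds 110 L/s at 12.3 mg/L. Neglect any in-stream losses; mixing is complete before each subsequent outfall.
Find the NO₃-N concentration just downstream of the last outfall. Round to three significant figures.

6.00 mg/L

Below outfall 1: Q → 9820 L/s, C = (9000·0.1800 + 820.0·46.90)/9820 = 4.081 mg/L.
Below outfall 2: Q → 11000 L/s, C = (9820·4.081 + 1180·21.40)/11000 = 5.939 mg/L.
Below outfall 3: Q → 11110 L/s, C = (11000·5.939 + 110.0·12.30)/11110 = 6.002 mg/L.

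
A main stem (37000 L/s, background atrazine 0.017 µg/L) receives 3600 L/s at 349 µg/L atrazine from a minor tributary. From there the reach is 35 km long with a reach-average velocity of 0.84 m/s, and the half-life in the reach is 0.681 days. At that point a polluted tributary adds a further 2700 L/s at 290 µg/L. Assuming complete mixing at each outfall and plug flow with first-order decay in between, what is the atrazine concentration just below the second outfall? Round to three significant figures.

35.9 µg/L

After mixing, C = (37000·0.01700 + 3600·349.0) / 40600 = 1257000/40600 = 30.96 µg/L; combined flow 40600 L/s.
Travel time t = 35·1000 / 0.84 = 41670 s = 11.57 h.
Half-life 0.681 d → k = ln 2 / 0.681 = 1.018 d⁻¹.
First-order decay: C = 30.96·exp(−k·t) = 30.96·0.6121 = 18.95 µg/L.
At the second outfall, C = (40600·18.95 + 2700·290.0) / (40600 + 2700) = 35.85 µg/L.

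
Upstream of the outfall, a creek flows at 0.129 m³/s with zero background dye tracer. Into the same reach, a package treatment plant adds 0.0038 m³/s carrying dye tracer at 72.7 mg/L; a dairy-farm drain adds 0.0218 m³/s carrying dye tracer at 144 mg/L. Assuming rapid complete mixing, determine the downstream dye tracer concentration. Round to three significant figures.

22.1 mg/L

Flow-weighted average: C = (0.1290·0 + 0.003800·72.70 + 0.02180·144.0) / 0.1546 = 3.415/0.1546 = 22.09 mg/L.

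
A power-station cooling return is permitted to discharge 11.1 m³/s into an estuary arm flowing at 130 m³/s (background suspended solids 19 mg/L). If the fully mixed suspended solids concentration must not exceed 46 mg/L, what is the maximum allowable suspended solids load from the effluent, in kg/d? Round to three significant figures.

347000 kg/d

Mass balance at the limit: 130.0·19.00 + 11.10·Cₑ = 141.1·46 → Cₑ = 362.2 mg/L.
Load = 11.10 m³/s × 362.2 g/m³ × 86 400 s/d = 347400 kg/d.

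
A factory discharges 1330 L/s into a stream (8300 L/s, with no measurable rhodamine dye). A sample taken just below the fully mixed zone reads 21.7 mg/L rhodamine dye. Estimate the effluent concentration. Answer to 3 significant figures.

157 mg/L

Mass balance: 8300·0 + 1330·Cₑ = 9630·21.70
→ Cₑ = (9630·21.70 − 8300·0) / 1330 = 157.1 mg/L.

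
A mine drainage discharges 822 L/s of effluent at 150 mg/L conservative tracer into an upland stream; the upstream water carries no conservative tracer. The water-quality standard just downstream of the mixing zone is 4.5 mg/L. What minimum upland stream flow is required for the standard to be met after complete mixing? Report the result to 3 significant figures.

Set C_mix = 4.5: (Q·0 + 822.0·150.0) / (Q + 822.0) = 4.5
→ Q = 822.0·(150.0 − 4.5)/(4.5 − 0) = 26580 L/s.

26600 L/s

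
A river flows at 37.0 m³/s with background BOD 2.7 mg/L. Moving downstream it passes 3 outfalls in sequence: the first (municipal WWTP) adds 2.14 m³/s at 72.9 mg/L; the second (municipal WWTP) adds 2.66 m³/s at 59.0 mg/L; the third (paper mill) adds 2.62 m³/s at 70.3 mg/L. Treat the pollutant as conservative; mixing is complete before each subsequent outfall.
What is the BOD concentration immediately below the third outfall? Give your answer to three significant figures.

13.4 mg/L

Below outfall 1: Q → 39.14 m³/s, C = (37.00·2.700 + 2.140·72.90)/39.14 = 6.538 mg/L.
Below outfall 2: Q → 41.80 m³/s, C = (39.14·6.538 + 2.660·59.00)/41.80 = 9.877 mg/L.
Below outfall 3: Q → 44.42 m³/s, C = (41.80·9.877 + 2.620·70.30)/44.42 = 13.44 mg/L.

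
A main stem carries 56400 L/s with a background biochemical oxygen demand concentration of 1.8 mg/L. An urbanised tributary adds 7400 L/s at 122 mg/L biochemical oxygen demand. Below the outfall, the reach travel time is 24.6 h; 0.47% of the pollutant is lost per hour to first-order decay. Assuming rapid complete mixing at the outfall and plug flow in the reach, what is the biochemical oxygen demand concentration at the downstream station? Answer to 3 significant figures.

14.0 mg/L

Flow-weighted average: C = (56400·1.800 + 7400·122.0) / 63800 = 1004000/63800 = 15.74 mg/L.
0.47%/h lost → k = −ln(1 − 0.0047) = 0.004711 h⁻¹.
Applying C = C₀e^(−kt): 15.74 × 0.8906 = 14.02 mg/L.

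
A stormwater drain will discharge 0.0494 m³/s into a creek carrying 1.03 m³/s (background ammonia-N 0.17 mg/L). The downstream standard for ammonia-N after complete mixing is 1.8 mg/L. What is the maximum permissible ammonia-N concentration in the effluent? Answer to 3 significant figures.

At the limit, (Qr·Cr + Qe·Cₑ)/(Qr + Qe) = 1.8:
Cₑ = (1.079·1.8 − 1.030·0.1700) / 0.04940 = 35.79 mg/L.

35.8 mg/L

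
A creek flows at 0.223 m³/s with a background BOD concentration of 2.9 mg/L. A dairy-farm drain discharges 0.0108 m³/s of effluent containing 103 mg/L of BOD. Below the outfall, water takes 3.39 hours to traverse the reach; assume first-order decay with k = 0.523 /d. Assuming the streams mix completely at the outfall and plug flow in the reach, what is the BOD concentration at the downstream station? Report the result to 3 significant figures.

Mass balance: C = (0.2230·2.900 + 0.01080·103.0) / 0.2338 = 1.759/0.2338 = 7.524 mg/L.
After decay, C = 7.524 × e^(−kt) = 7.524 × 0.9288 = 6.988 mg/L.

6.99 mg/L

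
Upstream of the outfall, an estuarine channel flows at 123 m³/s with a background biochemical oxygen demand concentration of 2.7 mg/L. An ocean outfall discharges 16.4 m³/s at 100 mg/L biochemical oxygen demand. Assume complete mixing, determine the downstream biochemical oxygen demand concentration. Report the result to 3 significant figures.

14.1 mg/L

Flow-weighted average: C = (123.0·2.700 + 16.40·100.0) / 139.4 = 1972/139.4 = 14.15 mg/L.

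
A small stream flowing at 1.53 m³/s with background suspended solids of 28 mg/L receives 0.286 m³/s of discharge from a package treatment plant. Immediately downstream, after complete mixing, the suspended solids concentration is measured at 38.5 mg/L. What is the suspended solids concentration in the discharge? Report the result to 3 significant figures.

Mass balance: 1.530·28.00 + 0.2860·Cₑ = 1.816·38.50
→ Cₑ = (1.816·38.50 − 1.530·28.00) / 0.2860 = 94.67 mg/L.

94.7 mg/L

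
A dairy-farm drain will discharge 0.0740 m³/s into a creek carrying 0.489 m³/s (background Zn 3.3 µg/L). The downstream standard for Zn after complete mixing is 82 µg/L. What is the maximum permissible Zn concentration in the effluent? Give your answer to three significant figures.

602 µg/L

At the limit, (Qr·Cr + Qe·Cₑ)/(Qr + Qe) = 82:
Cₑ = (0.5630·82 − 0.4890·3.300) / 0.07400 = 602.1 µg/L.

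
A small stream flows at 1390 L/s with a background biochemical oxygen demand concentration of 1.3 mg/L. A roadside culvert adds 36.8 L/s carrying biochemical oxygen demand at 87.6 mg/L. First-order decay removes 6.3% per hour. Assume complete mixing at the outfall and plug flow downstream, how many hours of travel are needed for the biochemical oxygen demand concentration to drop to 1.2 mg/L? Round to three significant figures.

16.6 h

Mass balance: C = (1390·1.300 + 36.80·87.60) / 1427 = 5031/1427 = 3.526 mg/L.
6.3%/h lost → k = −ln(1 − 0.063) = 0.06507 h⁻¹.
3.526·exp(−k·t) = 1.2 → t = ln(3.526/1.2)/k = 59630 s = 16.56 h.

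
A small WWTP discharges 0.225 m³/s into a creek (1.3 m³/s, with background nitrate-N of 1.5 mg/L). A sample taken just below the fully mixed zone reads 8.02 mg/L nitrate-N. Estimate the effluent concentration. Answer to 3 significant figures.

45.7 mg/L

Mass balance: 1.300·1.500 + 0.2250·Cₑ = 1.525·8.020
→ Cₑ = (1.525·8.020 − 1.300·1.500) / 0.2250 = 45.69 mg/L.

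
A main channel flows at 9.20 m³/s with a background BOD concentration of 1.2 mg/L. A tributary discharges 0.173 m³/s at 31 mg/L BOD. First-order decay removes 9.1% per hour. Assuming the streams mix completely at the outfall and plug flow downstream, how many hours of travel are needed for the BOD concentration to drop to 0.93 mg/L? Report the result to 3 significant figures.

After mixing, C = (9.200·1.200 + 0.1730·31.00) / 9.373 = 16.40/9.373 = 1.750 mg/L.
9.1%/h lost → k = −ln(1 − 0.091) = 0.09541 h⁻¹.
1.750·exp(−k·t) = 0.93 → t = ln(1.750/0.93)/k = 23850 s = 6.626 h.

6.63 h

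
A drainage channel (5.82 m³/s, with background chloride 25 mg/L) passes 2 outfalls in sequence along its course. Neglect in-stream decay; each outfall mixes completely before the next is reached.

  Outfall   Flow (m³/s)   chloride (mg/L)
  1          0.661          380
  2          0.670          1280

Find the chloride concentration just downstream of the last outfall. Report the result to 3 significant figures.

175 mg/L

Outfall 1: combined Q = 6.481 m³/s; C = (5.820·25.00 + 0.6610·380.0)/6.481 = 61.21 mg/L.
Outfall 2: combined Q = 7.151 m³/s; C = (6.481·61.21 + 0.6700·1280)/7.151 = 175.4 mg/L.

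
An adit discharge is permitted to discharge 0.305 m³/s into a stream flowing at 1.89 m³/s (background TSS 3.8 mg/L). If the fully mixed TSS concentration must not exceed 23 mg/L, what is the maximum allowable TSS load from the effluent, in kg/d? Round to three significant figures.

Mass balance at the limit: 1.890·3.800 + 0.3050·Cₑ = 2.195·23 → Cₑ = 142.0 mg/L.
Load = 0.3050 m³/s × 142.0 g/m³ × 86 400 s/d = 3741 kg/d.

3740 kg/d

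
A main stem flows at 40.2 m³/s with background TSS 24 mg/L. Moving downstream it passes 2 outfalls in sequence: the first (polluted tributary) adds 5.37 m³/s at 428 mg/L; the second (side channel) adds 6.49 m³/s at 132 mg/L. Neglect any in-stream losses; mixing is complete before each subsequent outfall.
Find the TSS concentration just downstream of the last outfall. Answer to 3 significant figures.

79.1 mg/L

Outfall 1: combined Q = 45.57 m³/s; C = (40.20·24.00 + 5.370·428.0)/45.57 = 71.61 mg/L.
Outfall 2: combined Q = 52.06 m³/s; C = (45.57·71.61 + 6.490·132.0)/52.06 = 79.14 mg/L.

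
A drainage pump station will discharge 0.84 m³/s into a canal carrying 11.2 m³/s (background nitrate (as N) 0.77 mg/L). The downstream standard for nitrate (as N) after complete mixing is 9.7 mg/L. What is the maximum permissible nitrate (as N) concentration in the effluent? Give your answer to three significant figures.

At the limit, (Qr·Cr + Qe·Cₑ)/(Qr + Qe) = 9.7:
Cₑ = (12.04·9.7 − 11.20·0.7700) / 0.8400 = 128.8 mg/L.

129 mg/L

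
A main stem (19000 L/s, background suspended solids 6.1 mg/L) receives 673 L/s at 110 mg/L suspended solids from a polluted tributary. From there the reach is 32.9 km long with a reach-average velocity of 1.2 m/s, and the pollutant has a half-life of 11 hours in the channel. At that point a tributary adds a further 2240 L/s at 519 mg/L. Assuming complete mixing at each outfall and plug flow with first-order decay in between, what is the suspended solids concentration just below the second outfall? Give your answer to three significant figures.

Mixed concentration C = ΣQC/ΣQ = (19000·6.100 + 673.0·110.0) / 19670 = 189900/19670 = 9.654 mg/L; combined flow 19670 L/s.
Travel time t = 32.9·1000 / 1.2 = 27420 s = 7.616 h.
Half-life 11 h → k = ln 2 / 11 = 0.06301 h⁻¹ = 1.512 d⁻¹.
After decay, C = 9.654 × e^(−kt) = 9.654 × 0.6188 = 5.975 mg/L.
At the second outfall, C = (19670·5.975 + 2240·519.0) / (19670 + 2240) = 58.42 mg/L.

58.4 mg/L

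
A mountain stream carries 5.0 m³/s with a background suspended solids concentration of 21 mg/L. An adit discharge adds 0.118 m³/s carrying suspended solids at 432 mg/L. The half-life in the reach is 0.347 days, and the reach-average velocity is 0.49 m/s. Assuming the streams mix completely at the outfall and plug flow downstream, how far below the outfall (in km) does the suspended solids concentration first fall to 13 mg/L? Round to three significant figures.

Conservation of mass: C = (5.000·21.00 + 0.1180·432.0) / 5.118 = 156.0/5.118 = 30.48 mg/L.
Half-life 0.347 d → k = ln 2 / 0.347 = 1.998 d⁻¹.
Set 30.48·exp(−k·t) = 13 → t = ln(30.48/13)/k = 36850 s = 10.24 h.
Distance = v·t = 0.49·36850 = 18060 m = 18.06 km.

18.1 km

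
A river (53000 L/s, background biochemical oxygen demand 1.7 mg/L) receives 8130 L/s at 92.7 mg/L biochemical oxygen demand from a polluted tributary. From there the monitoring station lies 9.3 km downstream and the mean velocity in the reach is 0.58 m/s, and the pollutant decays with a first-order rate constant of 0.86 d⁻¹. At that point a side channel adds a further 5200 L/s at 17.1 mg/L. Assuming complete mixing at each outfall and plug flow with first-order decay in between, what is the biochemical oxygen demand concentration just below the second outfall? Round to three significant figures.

Flow-weighted average: C = (53000·1.700 + 8130·92.70) / 61130 = 843800/61130 = 13.80 mg/L; combined flow 61130 L/s.
Travel time t = 9.3·1000 / 0.58 = 16030 s = 4.454 h.
First-order decay: C = 13.80·exp(−k·t) = 13.80·0.8525 = 11.77 mg/L.
At the second outfall, C = (61130·11.77 + 5200·17.10) / (61130 + 5200) = 12.18 mg/L.

12.2 mg/L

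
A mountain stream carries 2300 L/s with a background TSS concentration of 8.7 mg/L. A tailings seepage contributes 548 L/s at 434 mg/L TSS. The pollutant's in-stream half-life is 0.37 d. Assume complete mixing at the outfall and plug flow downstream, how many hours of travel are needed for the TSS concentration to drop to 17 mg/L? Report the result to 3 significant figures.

21.4 h

Mixed concentration C = ΣQC/ΣQ = (2300·8.700 + 548.0·434.0) / 2848 = 257800/2848 = 90.53 mg/L.
Half-life 0.37 d → k = ln 2 / 0.37 = 1.873 d⁻¹.
90.53·exp(−k·t) = 17 → t = ln(90.53/17)/k = 77140 s = 21.43 h.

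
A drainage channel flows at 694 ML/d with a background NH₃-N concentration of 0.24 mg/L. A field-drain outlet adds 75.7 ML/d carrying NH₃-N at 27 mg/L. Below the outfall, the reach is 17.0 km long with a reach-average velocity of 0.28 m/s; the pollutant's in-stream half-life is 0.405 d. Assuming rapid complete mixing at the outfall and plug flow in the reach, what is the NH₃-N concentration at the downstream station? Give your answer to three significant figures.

0.863 mg/L

Flow-weighted average: C = (694.0·0.2400 + 75.70·27.00) / 769.7 = 2210/769.7 = 2.872 mg/L.
Travel time t = 17.0·1000 / 0.28 = 60710 s = 16.87 h.
Half-life 0.405 d → k = ln 2 / 0.405 = 1.711 d⁻¹.
After decay, C = 2.872 × e^(−kt) = 2.872 × 0.3004 = 0.8627 mg/L.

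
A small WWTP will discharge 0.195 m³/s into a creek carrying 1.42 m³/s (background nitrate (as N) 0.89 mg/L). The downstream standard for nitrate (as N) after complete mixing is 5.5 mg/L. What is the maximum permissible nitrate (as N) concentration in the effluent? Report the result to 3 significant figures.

At the limit, (Qr·Cr + Qe·Cₑ)/(Qr + Qe) = 5.5:
Cₑ = (1.615·5.5 − 1.420·0.8900) / 0.1950 = 39.07 mg/L.

39.1 mg/L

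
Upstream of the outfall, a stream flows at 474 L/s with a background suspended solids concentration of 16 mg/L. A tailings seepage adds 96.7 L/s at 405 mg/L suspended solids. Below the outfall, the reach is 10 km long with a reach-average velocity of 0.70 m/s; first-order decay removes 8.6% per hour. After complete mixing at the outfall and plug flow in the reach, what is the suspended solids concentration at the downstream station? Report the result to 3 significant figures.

After mixing, C = (474.0·16.00 + 96.70·405.0) / 570.7 = 46750/570.7 = 81.91 mg/L.
Travel time t = 10·1000 / 0.70 = 14290 s = 3.968 h.
8.6%/h lost → k = −ln(1 − 0.086) = 0.08992 h⁻¹.
Applying C = C₀e^(−kt): 81.91 × 0.6999 = 57.33 mg/L.

57.3 mg/L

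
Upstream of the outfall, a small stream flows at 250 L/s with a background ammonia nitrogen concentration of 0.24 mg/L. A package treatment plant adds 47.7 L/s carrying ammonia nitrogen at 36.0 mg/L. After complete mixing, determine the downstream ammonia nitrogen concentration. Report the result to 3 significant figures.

5.97 mg/L

Conservation of mass: C = (250.0·0.2400 + 47.70·36.00) / 297.7 = 1777/297.7 = 5.970 mg/L.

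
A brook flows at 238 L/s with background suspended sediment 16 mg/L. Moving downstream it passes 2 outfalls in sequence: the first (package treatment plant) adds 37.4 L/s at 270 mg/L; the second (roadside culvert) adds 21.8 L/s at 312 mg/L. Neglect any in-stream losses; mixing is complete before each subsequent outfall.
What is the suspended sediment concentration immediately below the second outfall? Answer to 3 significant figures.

Below outfall 1: Q → 275.4 L/s, C = (238.0·16.00 + 37.40·270.0)/275.4 = 50.49 mg/L.
Below outfall 2: Q → 297.2 L/s, C = (275.4·50.49 + 21.80·312.0)/297.2 = 69.68 mg/L.

69.7 mg/L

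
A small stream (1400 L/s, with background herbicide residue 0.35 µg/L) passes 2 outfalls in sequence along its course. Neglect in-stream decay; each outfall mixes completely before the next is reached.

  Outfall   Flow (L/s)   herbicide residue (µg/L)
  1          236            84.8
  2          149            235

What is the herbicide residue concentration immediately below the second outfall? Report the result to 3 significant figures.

31.1 µg/L

Outfall 1: combined Q = 1636 L/s; C = (1400·0.3500 + 236.0·84.80)/1636 = 12.53 µg/L.
Outfall 2: combined Q = 1785 L/s; C = (1636·12.53 + 149.0·235.0)/1785 = 31.10 µg/L.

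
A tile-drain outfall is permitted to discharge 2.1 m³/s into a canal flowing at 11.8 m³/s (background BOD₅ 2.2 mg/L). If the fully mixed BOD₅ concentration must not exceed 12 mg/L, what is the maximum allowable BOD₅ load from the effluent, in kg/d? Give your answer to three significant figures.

12200 kg/d

Mass balance at the limit: 11.80·2.200 + 2.100·Cₑ = 13.90·12 → Cₑ = 67.07 mg/L.
Load = 2.100 m³/s × 67.07 g/m³ × 86 400 s/d = 12170 kg/d.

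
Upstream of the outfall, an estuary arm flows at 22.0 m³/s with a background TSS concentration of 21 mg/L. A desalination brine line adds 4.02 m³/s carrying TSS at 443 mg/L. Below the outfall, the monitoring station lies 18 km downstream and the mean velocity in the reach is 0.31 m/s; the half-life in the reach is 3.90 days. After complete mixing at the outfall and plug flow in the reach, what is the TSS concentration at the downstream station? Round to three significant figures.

After mixing, C = (22.00·21.00 + 4.020·443.0) / 26.02 = 2243/26.02 = 86.20 mg/L.
Travel time t = 18·1000 / 0.31 = 58060 s = 16.13 h.
Half-life 3.90 d → k = ln 2 / 3.90 = 0.1777 d⁻¹.
First-order decay: C = 86.20·exp(−k·t) = 86.20·0.8874 = 76.49 mg/L.

76.5 mg/L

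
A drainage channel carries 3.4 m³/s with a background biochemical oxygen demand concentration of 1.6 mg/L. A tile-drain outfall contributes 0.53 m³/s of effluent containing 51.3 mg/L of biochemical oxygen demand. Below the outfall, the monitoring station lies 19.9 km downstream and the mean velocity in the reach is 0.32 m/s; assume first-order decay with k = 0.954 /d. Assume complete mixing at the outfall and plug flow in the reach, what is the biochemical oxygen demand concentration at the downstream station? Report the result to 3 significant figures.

4.18 mg/L

After mixing, C = (3.400·1.600 + 0.5300·51.30) / 3.930 = 32.63/3.930 = 8.303 mg/L.
Travel time t = 19.9·1000 / 0.32 = 62190 s = 17.27 h.
Decay over the reach: 8.303·exp(−kt) = 8.303·0.5033 = 4.178 mg/L.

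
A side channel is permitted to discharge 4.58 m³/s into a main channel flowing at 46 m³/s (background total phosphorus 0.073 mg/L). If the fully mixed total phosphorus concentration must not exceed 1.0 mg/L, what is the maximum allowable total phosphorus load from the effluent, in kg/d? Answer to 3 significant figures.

4080 kg/d

Mass balance at the limit: 46.00·0.07300 + 4.580·Cₑ = 50.58·1.0 → Cₑ = 10.31 mg/L.
Load = 4.580 m³/s × 10.31 g/m³ × 86 400 s/d = 4080 kg/d.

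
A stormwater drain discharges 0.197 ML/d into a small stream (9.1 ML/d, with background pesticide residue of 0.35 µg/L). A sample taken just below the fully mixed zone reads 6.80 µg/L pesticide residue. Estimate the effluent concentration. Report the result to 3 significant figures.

Mass balance: 9.100·0.3500 + 0.1970·Cₑ = 9.297·6.800
→ Cₑ = (9.297·6.800 − 9.100·0.3500) / 0.1970 = 304.7 µg/L.

305 µg/L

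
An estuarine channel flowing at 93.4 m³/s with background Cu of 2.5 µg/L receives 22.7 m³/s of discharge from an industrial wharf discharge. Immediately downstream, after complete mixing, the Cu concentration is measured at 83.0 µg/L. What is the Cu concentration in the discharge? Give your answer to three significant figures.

Mass balance: 93.40·2.500 + 22.70·Cₑ = 116.1·83.00
→ Cₑ = (116.1·83.00 − 93.40·2.500) / 22.70 = 414.2 µg/L.

414 µg/L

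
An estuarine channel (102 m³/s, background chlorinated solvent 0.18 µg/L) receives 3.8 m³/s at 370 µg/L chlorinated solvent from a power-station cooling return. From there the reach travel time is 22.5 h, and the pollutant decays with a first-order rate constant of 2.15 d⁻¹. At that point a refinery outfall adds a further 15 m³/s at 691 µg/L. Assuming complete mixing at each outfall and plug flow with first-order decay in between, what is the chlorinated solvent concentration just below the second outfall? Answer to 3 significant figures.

87.4 µg/L

After mixing, C = (102.0·0.1800 + 3.800·370.0) / 105.8 = 1424/105.8 = 13.46 µg/L; combined flow 105.8 m³/s.
First-order decay: C = 13.46·exp(−k·t) = 13.46·0.1332 = 1.794 µg/L.
Second outfall: C = (105.8·1.794 + 15.00·691.0)/120.8 = 87.37 µg/L.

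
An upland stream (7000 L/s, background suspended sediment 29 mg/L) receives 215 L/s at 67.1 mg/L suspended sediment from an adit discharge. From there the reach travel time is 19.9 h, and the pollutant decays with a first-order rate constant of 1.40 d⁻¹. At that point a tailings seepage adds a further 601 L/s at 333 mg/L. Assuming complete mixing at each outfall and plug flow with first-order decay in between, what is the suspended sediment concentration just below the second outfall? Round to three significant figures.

34.3 mg/L

Flow-weighted average: C = (7000·29.00 + 215.0·67.10) / 7215 = 217400/7215 = 30.14 mg/L; combined flow 7215 L/s.
Applying C = C₀e^(−kt): 30.14 × 0.3132 = 9.439 mg/L.
Second outfall: C = (7215·9.439 + 601.0·333.0)/7816 = 34.32 mg/L.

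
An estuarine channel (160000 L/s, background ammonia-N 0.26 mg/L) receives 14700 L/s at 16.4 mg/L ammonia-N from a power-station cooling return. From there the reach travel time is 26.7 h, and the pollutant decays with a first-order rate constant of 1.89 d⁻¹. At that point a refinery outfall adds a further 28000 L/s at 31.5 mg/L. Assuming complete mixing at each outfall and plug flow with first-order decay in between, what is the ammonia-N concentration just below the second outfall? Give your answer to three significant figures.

4.52 mg/L

Flow-weighted average: C = (160000·0.2600 + 14700·16.40) / 174700 = 282700/174700 = 1.618 mg/L; combined flow 174700 L/s.
Decay over the reach: 1.618·exp(−kt) = 1.618·0.1221 = 0.1976 mg/L.
At the second outfall, C = (174700·0.1976 + 28000·31.50) / (174700 + 28000) = 4.522 mg/L.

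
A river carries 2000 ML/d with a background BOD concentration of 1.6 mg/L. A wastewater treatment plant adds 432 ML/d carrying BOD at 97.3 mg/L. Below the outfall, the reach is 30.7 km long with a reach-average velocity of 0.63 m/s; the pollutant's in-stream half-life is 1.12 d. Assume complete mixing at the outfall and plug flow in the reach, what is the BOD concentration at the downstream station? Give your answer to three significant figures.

13.1 mg/L

Mixed concentration C = ΣQC/ΣQ = (2000·1.600 + 432.0·97.30) / 2432 = 45230/2432 = 18.60 mg/L.
Travel time t = 30.7·1000 / 0.63 = 48730 s = 13.54 h.
Half-life 1.12 d → k = ln 2 / 1.12 = 0.6189 d⁻¹.
First-order decay: C = 18.60·exp(−k·t) = 18.60·0.7054 = 13.12 mg/L.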